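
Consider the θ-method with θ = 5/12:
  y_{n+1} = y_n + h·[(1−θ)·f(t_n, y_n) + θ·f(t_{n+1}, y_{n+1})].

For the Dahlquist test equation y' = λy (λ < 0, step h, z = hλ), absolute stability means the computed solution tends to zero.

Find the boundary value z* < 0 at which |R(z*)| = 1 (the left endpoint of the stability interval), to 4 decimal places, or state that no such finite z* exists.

Test eqn y'=λy, z=hλ:
  y_{n+1} = y_n + z·[7/12·y_n + 5/12·y_{n+1}] ⇒ (1 − 5/12z)y_{n+1} = (1 + 7/12z)y_n
  ⇒ R(z) = (1 + 7/12z)/(1 − 5/12z).

Need |R(x)|<1, x<0.
x=-1.76: |R|=0.0154
R=−1: 1+7/12x = −1+5/12x ⇒ -1/6x=2 ⇒ x=2/(-1/6)=-12.0000
Confirm numerically:
  x=-9.570: |R|=0.91880 <1
  x=-9.414: |R|=0.91244 <1
  x=-8.943: |R|=0.89220 <1
  x=-6.491: |R|=0.75215 <1
  x=-12.579: |R|=1.01546 >1
  x=-12.382: |R|=1.01034 >1
  x=-12.136: |R|=1.00374 >1
Interval (-12.0000, 0).

left endpoint -12.0000.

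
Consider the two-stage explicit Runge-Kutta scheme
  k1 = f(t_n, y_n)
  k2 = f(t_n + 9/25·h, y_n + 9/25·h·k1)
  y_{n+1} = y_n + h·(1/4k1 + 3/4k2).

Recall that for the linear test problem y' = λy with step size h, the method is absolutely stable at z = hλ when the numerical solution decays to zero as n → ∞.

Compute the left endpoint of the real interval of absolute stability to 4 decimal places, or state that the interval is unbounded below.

left endpoint -3.7037.

Test eqn y'=λy, z=hλ:
  k1=λy_n ⇒ h·k1=z·y_n;  k2=λ(1+9/25z)y_n ⇒ h·k2=z(1+9/25z)y_n
  y_{n+1}/y_n = 1 + 1/4z + 3/4z(1+9/25z) = 1 + z + 27/100z²
  so R(z) = 1 + z + 27/100z².

Boundary: |R(x)|=1, x<0.
x=-0.45: |R|=0.6047
R=1: x+27/100x²=0 ⇒ x=−100/27=-3.7037; min R=1−1/(4·27/100)=0.0741>−1
Confirm numerically:
  x=-2.601: |R|=0.22560 <1
  x=-2.079: |R|=0.08801 <1
  x=-1.918: |R|=0.07526 <1
  x=-4.237: |R|=1.61009 >1
  x=-3.921: |R|=1.23005 >1
Interval (-3.7037, 0).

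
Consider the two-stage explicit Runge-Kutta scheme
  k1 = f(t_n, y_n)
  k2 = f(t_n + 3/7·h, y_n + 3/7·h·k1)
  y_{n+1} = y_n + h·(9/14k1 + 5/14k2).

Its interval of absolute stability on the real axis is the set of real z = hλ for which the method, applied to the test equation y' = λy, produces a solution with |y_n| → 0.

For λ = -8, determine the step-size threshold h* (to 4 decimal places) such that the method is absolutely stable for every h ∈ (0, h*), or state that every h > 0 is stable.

(-6.5333,0); λ=-8 ⇒ h* = (98/15)/8 = 0.8167.

With y'=λy (z=hλ):
  k1=λy_n ⇒ h·k1=z·y_n;  k2=λ(1+3/7z)y_n ⇒ h·k2=z(1+3/7z)y_n
  y_{n+1}/y_n = 1 + 9/14z + 5/14z(1+3/7z) = 1 + z + 15/98z²
  R(z) = 1 + z + 15/98z².

Boundary: |R(x)|=1, x<0.
x=-1.67: |R|=0.2431
R=1: x+15/98x²=0 ⇒ x=−98/15=-6.5333; min R=1−1/(4·15/98)=-0.6333>−1
Confirm numerically:
  x=-5.423: |R|=0.07837 <1
  x=-4.711: |R|=0.31403 <1
  x=-4.412: |R|=0.43255 <1
  x=-3.748: |R|=0.59787 <1
  x=-6.996: |R|=1.49543 >1
  x=-6.845: |R|=1.32653 >1
So |R|<1 on (-6.5333, 0).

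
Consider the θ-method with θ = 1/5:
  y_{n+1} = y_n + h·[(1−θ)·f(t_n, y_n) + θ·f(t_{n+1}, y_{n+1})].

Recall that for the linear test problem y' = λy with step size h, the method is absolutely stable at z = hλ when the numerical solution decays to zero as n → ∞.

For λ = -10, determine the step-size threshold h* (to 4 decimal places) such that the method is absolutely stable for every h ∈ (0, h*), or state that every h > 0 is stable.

(-3.3333,0); λ=-10 ⇒ h* = (10/3)/10 = 0.3333.

With y'=λy (z=hλ):
  y_{n+1} = y_n + z·[4/5·y_n + 1/5·y_{n+1}] ⇒ (1 − 1/5z)y_{n+1} = (1 + 4/5z)y_n
  Hence R(z) = (1 + 4/5z)/(1 − 1/5z).

Need |R(x)|<1, x<0.
x=-0.72: |R|=0.3706
R=−1: 1+4/5x = −1+1/5x ⇒ -3/5x=2 ⇒ x=2/(-3/5)=-3.3333
Confirm numerically:
  x=-2.374: |R|=0.60971 <1
  x=-2.206: |R|=0.53067 <1
  x=-2.205: |R|=0.53019 <1
  x=-2.152: |R|=0.50447 <1
  x=-3.866: |R|=1.18024 >1
  x=-3.495: |R|=1.05709 >1
Interval (-3.3333, 0).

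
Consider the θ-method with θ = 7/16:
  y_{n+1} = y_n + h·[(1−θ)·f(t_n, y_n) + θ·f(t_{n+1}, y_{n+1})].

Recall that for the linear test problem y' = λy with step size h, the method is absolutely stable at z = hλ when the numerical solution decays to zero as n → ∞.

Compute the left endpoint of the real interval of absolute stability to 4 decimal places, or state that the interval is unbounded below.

left endpoint -16.0000.

Set f=λy, z=hλ:
  y_{n+1} = y_n + z·[9/16·y_n + 7/16·y_{n+1}] ⇒ (1 − 7/16z)y_{n+1} = (1 + 9/16z)y_n
  ⇒ R(z) = (1 + 9/16z)/(1 − 7/16z).

Need |R(x)|<1, x<0.
x=-1.34: |R|=0.1552
R=−1: 1+9/16x = −1+7/16x ⇒ -1/8x=2 ⇒ x=2/(-1/8)=-16.0000
Confirm numerically:
  x=-14.055: |R|=0.96599 <1
  x=-9.956: |R|=0.85894 <1
  x=-7.165: |R|=0.73290 <1
  x=-6.815: |R|=0.71164 <1
  x=-16.173: |R|=1.00268 >1
  x=-16.130: |R|=1.00202 >1
  x=-16.025: |R|=1.00039 >1
Interval (-16.0000, 0).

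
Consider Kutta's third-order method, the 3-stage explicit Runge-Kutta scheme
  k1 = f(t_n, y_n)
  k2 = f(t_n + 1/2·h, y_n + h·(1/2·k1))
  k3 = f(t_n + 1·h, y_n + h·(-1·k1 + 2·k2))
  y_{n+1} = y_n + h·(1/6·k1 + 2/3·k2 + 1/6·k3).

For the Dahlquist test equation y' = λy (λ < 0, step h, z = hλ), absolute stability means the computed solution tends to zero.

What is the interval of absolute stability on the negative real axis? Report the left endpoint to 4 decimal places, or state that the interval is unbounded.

On y'=λy, z=hλ:
  order 3, 3-stage ⇒ R(z)=1+z+z^2/2+z^3/6
  (e.g. R(-1.49)=0.06873, |R|=0.06873)

Boundary: |R(x)|=1, x<0.
x=-1.49: |R|=0.0687
|R(-2.33)|=0.7238 |R(-1.33)|=0.1623 |R(-1.13)|=0.2680
Bisect:
  x_lo=-2.8849 |R|=1.7252  x_hi=-0.2116 |R|=0.8092
  mid=-1.54821 |R|=0.03177 →hi
  mid=-2.21654 |R|=0.57501 →hi
  mid=-2.55070 |R|=1.06351 →lo
  mid=-2.38362 |R|=0.79995 →hi
  mid=-2.46716 |R|=0.92661 →hi
  mid=-2.50893 |R|=0.99374 →hi
  mid=-2.52982 |R|=1.02829 →lo
  mid=-2.51937 |R|=1.01093 →lo
  mid=-2.51415 |R|=1.00232 →lo
  mid=-2.51154 |R|=0.99802 →hi
  ...
  [-2.51285,-2.51269] ⇒ x*=-2.5127
So |R|<1 on (-2.5127, 0).

(-2.5127, 0).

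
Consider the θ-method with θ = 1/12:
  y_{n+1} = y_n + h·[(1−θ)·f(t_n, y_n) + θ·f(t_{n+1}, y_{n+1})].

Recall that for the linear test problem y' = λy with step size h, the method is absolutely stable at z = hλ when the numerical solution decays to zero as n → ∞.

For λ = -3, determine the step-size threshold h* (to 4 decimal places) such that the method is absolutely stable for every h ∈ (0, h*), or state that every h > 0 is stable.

On y'=λy, z=hλ:
  y_{n+1} = y_n + z·[11/12·y_n + 1/12·y_{n+1}] ⇒ (1 − 1/12z)y_{n+1} = (1 + 11/12z)y_n
  ⇒ R(z) = (1 + 11/12z)/(1 − 1/12z).

Need |R(x)|<1, x<0.
x=-1.66: |R|=0.4583
R=−1: 1+11/12x = −1+1/12x ⇒ -5/6x=2 ⇒ x=2/(-5/6)=-2.4000
Confirm numerically:
  x=-2.375: |R|=0.98261 <1
  x=-2.135: |R|=0.81252 <1
  x=-1.557: |R|=0.37818 <1
  x=-1.516: |R|=0.34596 <1
  x=-2.779: |R|=1.25644 >1
  x=-2.636: |R|=1.16125 >1
Interval (-2.4000, 0).

(-2.4000,0); λ=-3 ⇒ h* = (12/5)/3 = 0.8000.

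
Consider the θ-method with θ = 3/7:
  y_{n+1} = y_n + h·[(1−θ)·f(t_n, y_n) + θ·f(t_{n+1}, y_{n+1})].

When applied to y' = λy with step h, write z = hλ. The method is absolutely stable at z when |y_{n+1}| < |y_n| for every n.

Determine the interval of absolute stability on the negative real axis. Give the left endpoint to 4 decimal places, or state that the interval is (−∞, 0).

Test eqn y'=λy, z=hλ:
  y_{n+1} = y_n + z·[4/7·y_n + 3/7·y_{n+1}] ⇒ (1 − 3/7z)y_{n+1} = (1 + 4/7z)y_n
  ⇒ R(z) = (1 + 4/7z)/(1 − 3/7z).

Boundary: |R(x)|=1, x<0.
x=-0.58: |R|=0.5355
R=−1: 1+4/7x = −1+3/7x ⇒ -1/7x=2 ⇒ x=2/(-1/7)=-14.0000
Confirm numerically:
  x=-11.782: |R|=0.94762 <1
  x=-7.115: |R|=0.75710 <1
  x=-6.909: |R|=0.74426 <1
  x=-6.324: |R|=0.70445 <1
  x=-14.507: |R|=1.01004 >1
  x=-14.448: |R|=1.00890 >1
Stable set (-14.0000, 0).

(-14.0000, 0).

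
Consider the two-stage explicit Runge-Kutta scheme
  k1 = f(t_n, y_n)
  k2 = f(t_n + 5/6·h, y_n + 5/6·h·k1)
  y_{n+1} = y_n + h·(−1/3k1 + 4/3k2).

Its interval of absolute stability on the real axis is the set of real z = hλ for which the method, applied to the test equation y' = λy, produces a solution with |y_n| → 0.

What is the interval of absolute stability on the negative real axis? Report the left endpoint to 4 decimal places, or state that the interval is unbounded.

(-0.9000, 0).

With y'=λy (z=hλ):
  k1=λy_n ⇒ h·k1=z·y_n;  k2=λ(1+5/6z)y_n ⇒ h·k2=z(1+5/6z)y_n
  y_{n+1}/y_n = 1 − 1/3z + 4/3z(1+5/6z) = 1 + z + 10/9z²
  Hence R(z) = 1 + z + 10/9z².

Boundary: |R(x)|=1, x<0.
x=-1.55: |R|=2.1194
R=1: x+10/9x²=0 ⇒ x=−9/10=-0.9000; min R=1−1/(4·10/9)=0.7750>−1
Confirm numerically:
  x=-0.676: |R|=0.83175 <1
  x=-0.614: |R|=0.80488 <1
  x=-0.561: |R|=0.78869 <1
  x=-0.560: |R|=0.78844 <1
  x=-1.325: |R|=1.62569 >1
  x=-1.254: |R|=1.49324 >1
Stable set (-0.9000, 0).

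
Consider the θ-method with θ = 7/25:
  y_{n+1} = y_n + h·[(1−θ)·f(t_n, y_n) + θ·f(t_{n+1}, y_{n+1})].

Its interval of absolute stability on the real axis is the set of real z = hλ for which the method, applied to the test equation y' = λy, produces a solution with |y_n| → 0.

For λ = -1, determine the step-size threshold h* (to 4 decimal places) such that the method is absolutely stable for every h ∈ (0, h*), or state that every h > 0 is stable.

(-4.5455,0); λ=-1 ⇒ h* = (50/11)/1 = 4.5455.

Set f=λy, z=hλ:
  y_{n+1} = y_n + z·[18/25·y_n + 7/25·y_{n+1}] ⇒ (1 − 7/25z)y_{n+1} = (1 + 18/25z)y_n
  R(z) = (1 + 18/25z)/(1 − 7/25z).

Need |R(x)|<1, x<0.
x=-0.65: |R|=0.4501
R=−1: 1+18/25x = −1+7/25x ⇒ -11/25x=2 ⇒ x=2/(-11/25)=-4.5455
Confirm numerically:
  x=-3.067: |R|=0.65002 <1
  x=-2.905: |R|=0.60196 <1
  x=-1.980: |R|=0.27380 <1
  x=-5.033: |R|=1.08904 >1
  x=-4.902: |R|=1.06612 >1
  x=-4.857: |R|=1.05809 >1
Stable set (-4.5455, 0).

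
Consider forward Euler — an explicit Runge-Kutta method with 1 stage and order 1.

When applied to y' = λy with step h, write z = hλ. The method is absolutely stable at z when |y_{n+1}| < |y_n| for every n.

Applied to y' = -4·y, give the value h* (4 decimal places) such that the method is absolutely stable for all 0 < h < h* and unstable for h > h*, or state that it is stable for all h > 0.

Test eqn y'=λy, z=hλ:
  order 1, 1-stage ⇒ R(z)=1+z
  (e.g. R(-1.28)=-0.28000, |R|=0.28000)

Find x<0 with |R(x)|<1.
x=-1.28: |R|=0.2800
|R(-2.34)|=1.3400 |R(-1.95)|=0.9500 |R(-1.94)|=0.9400
Bisect:
  x_lo=-2.6197 |R|=1.6197  x_hi=-0.3721 |R|=0.6279
  mid=-1.49594 |R|=0.49594 →hi
  mid=-2.05783 |R|=1.05783 →lo
  mid=-1.77688 |R|=0.77688 →hi
  mid=-1.91736 |R|=0.91736 →hi
  mid=-1.98760 |R|=0.98760 →hi
  mid=-2.02272 |R|=1.02272 →lo
  mid=-2.00516 |R|=1.00516 →lo
  mid=-1.99638 |R|=0.99638 →hi
  ...
  [-2.00008,-1.99994] ⇒ x*=-2.0000
So |R|<1 on (-2.0000, 0).

(-2.0000,0); λ=-4 ⇒ h* = 0.5000.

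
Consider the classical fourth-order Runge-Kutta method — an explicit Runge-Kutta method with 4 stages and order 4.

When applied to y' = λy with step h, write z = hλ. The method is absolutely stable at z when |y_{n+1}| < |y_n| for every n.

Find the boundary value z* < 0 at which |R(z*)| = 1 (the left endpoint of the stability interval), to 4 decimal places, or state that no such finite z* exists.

z* = -2.7853.

On y'=λy, z=hλ:
  order 4, 4-stage ⇒ R(z)=1+z+z^2/2+z^3/6+z^4/24
  (e.g. R(-1.43)=0.27932, |R|=0.27932)

Solve |R(x)|<1 on ℝ⁻.
x=-1.43: |R|=0.2793
|R(-2.61)|=0.7663 |R(-2.13)|=0.3855 |R(-0.68)|=0.5077
Bisect:
  x_lo=-3.6527 |R|=3.3130  x_hi=-0.1808 |R|=0.8346
  mid=-1.91671 |R|=0.30894 →hi
  mid=-2.78469 |R|=0.99909 →hi
  mid=-3.21868 |R|=1.87572 →lo
  mid=-3.00169 |R|=1.37837 →lo
  mid=-2.89319 |R|=1.17524 →lo
  mid=-2.83894 |R|=1.08394 →lo
  mid=-2.81182 |R|=1.04073 →lo
  ...
  [-2.78533,-2.78511] ⇒ x*=-2.7853
So |R|<1 on (-2.7853, 0).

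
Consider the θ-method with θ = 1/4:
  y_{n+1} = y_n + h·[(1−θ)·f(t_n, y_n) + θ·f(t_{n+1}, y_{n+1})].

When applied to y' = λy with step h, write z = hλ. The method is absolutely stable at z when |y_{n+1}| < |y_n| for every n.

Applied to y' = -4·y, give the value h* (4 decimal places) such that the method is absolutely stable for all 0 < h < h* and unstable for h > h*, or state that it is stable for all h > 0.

(-4.0000,0); λ=-4 ⇒ h* = (4)/4 = 1.0000.

On y'=λy, z=hλ:
  y_{n+1} = y_n + z·[3/4·y_n + 1/4·y_{n+1}] ⇒ (1 − 1/4z)y_{n+1} = (1 + 3/4z)y_n
  Hence R(z) = (1 + 3/4z)/(1 − 1/4z).

Find x<0 with |R(x)|<1.
x=-1.78: |R|=0.2318
R=−1: 1+3/4x = −1+1/4x ⇒ -1/2x=2 ⇒ x=2/(-1/2)=-4.0000
Confirm numerically:
  x=-3.005: |R|=0.71592 <1
  x=-2.628: |R|=0.58600 <1
  x=-1.709: |R|=0.19741 <1
  x=-1.658: |R|=0.17215 <1
  x=-4.533: |R|=1.12493 >1
  x=-4.258: |R|=1.06248 >1
Stable set (-4.0000, 0).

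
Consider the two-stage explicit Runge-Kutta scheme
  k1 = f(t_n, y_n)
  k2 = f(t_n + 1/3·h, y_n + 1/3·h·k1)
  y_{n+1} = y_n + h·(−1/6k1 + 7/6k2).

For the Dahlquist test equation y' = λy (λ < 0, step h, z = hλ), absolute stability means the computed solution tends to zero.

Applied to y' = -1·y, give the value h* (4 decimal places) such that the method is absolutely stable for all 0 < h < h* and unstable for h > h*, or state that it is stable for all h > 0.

(-2.5714,0); λ=-1 ⇒ h* = (18/7)/1 = 2.5714.

With y'=λy (z=hλ):
  k1=λy_n ⇒ h·k1=z·y_n;  k2=λ(1+1/3z)y_n ⇒ h·k2=z(1+1/3z)y_n
  y_{n+1}/y_n = 1 − 1/6z + 7/6z(1+1/3z) = 1 + z + 7/18z²
  R(z) = 1 + z + 7/18z².

Solve |R(x)|<1 on ℝ⁻.
x=-1.65: |R|=0.4087
R=1: x+7/18x²=0 ⇒ x=−18/7=-2.5714; min R=1−1/(4·7/18)=0.3571>−1
Confirm numerically:
  x=-2.457: |R|=0.89066 <1
  x=-1.349: |R|=0.35870 <1
  x=-1.291: |R|=0.35715 <1
  x=-2.937: |R|=1.41754 >1
  x=-2.846: |R|=1.30389 >1
Interval (-2.5714, 0).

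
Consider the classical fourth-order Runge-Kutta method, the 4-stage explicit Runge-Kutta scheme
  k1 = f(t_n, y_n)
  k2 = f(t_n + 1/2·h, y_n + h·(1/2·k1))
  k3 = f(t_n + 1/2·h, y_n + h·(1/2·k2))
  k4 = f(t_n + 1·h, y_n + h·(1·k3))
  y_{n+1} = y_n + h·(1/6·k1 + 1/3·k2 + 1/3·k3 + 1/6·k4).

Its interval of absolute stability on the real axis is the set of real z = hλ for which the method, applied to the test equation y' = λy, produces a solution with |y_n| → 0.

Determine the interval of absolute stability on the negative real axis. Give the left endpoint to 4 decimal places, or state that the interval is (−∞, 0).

(-2.7853, 0).

Test eqn y'=λy, z=hλ:
  order 4, 4-stage ⇒ R(z)=1+z+z^2/2+z^3/6+z^4/24
  (e.g. R(-0.57)=0.56598, |R|=0.56598)

Solve |R(x)|<1 on ℝ⁻.
x=-0.57: |R|=0.5660
|R(-2.21)|=0.4270 |R(-1.86)|=0.2960 |R(-0.98)|=0.3818
Bisect:
  x_lo=-3.1857 |R|=1.7916  x_hi=-0.3378 |R|=0.7133
  mid=-1.76175 |R|=0.28018 →hi
  mid=-2.47371 |R|=0.62326 →hi
  mid=-2.82969 |R|=1.06903 →lo
  mid=-2.65170 |R|=0.81657 →hi
  mid=-2.74070 |R|=0.93482 →hi
  mid=-2.78520 |R|=0.99985 →hi
  mid=-2.80744 |R|=1.03391 →lo
  mid=-2.79632 |R|=1.01675 →lo
  mid=-2.79076 |R|=1.00827 →lo
  ...
  [-2.78537,-2.78520] ⇒ x*=-2.7853
Stable set (-2.7853, 0).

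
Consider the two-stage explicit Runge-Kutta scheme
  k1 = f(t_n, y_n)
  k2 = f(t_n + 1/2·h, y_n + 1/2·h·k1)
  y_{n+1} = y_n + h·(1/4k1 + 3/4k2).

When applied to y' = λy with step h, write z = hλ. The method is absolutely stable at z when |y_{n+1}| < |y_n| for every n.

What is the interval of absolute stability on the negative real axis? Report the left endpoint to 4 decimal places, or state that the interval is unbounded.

(-2.6667, 0).

Test eqn y'=λy, z=hλ:
  k1=λy_n ⇒ h·k1=z·y_n;  k2=λ(1+1/2z)y_n ⇒ h·k2=z(1+1/2z)y_n
  y_{n+1}/y_n = 1 + 1/4z + 3/4z(1+1/2z) = 1 + z + 3/8z²
  so R(z) = 1 + z + 3/8z².

Need |R(x)|<1, x<0.
x=-1.19: |R|=0.3410
R=1: x+3/8x²=0 ⇒ x=−8/3=-2.6667; min R=1−1/(4·3/8)=0.3333>−1
Confirm numerically:
  x=-2.548: |R|=0.88661 <1
  x=-2.357: |R|=0.72629 <1
  x=-1.394: |R|=0.33471 <1
  x=-2.898: |R|=1.25140 >1
  x=-2.809: |R|=1.14993 >1
Interval (-2.6667, 0).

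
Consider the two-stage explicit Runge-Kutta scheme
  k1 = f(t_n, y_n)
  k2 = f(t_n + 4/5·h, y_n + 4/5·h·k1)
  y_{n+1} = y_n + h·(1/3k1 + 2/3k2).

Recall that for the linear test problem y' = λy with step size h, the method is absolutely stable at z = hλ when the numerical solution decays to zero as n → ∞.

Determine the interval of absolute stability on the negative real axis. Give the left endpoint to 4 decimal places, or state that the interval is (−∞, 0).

(-1.8750, 0).

With y'=λy (z=hλ):
  k1=λy_n ⇒ h·k1=z·y_n;  k2=λ(1+4/5z)y_n ⇒ h·k2=z(1+4/5z)y_n
  y_{n+1}/y_n = 1 + 1/3z + 2/3z(1+4/5z) = 1 + z + 8/15z²
  Hence R(z) = 1 + z + 8/15z².

Solve |R(x)|<1 on ℝ⁻.
x=-1.48: |R|=0.6882
R=1: x+8/15x²=0 ⇒ x=−15/8=-1.8750; min R=1−1/(4·8/15)=0.5312>−1
Confirm numerically:
  x=-1.743: |R|=0.87729 <1
  x=-1.676: |R|=0.82212 <1
  x=-1.661: |R|=0.81042 <1
  x=-1.313: |R|=0.60645 <1
  x=-2.240: |R|=1.43605 >1
  x=-2.229: |R|=1.42084 >1
Stable set (-1.8750, 0).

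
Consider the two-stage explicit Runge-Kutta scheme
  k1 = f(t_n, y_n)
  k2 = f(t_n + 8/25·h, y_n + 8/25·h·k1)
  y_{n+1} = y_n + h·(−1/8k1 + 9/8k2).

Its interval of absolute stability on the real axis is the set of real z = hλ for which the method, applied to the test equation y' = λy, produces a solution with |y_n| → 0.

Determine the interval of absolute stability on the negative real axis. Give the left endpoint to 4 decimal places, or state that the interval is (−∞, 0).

On y'=λy, z=hλ:
  k1=λy_n ⇒ h·k1=z·y_n;  k2=λ(1+8/25z)y_n ⇒ h·k2=z(1+8/25z)y_n
  y_{n+1}/y_n = 1 − 1/8z + 9/8z(1+8/25z) = 1 + z + 9/25z²
  R(z) = 1 + z + 9/25z².

Find x<0 with |R(x)|<1.
x=-1.19: |R|=0.3198
R=1: x+9/25x²=0 ⇒ x=−25/9=-2.7778; min R=1−1/(4·9/25)=0.3056>−1
Confirm numerically:
  x=-2.253: |R|=0.57436 <1
  x=-1.811: |R|=0.36970 <1
  x=-1.439: |R|=0.30646 <1
  x=-1.247: |R|=0.31280 <1
  x=-3.013: |R|=1.25514 >1
  x=-2.941: |R|=1.17281 >1
  x=-2.877: |R|=1.10277 >1
Interval (-2.7778, 0).

(-2.7778, 0).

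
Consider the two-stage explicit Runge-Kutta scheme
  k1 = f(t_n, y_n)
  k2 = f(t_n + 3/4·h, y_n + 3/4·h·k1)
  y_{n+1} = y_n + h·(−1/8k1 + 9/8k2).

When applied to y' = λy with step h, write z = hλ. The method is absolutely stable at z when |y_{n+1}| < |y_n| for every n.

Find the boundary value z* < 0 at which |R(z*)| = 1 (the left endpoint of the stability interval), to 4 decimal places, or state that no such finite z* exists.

On y'=λy, z=hλ:
  k1=λy_n ⇒ h·k1=z·y_n;  k2=λ(1+3/4z)y_n ⇒ h·k2=z(1+3/4z)y_n
  y_{n+1}/y_n = 1 − 1/8z + 9/8z(1+3/4z) = 1 + z + 27/32z²
  so R(z) = 1 + z + 27/32z².

Find x<0 with |R(x)|<1.
x=-1.04: |R|=0.8726
R=1: x+27/32x²=0 ⇒ x=−32/27=-1.1852; min R=1−1/(4·27/32)=0.7037>−1
Confirm numerically:
  x=-1.049: |R|=0.87946 <1
  x=-1.004: |R|=0.84651 <1
  x=-0.857: |R|=0.76269 <1
  x=-0.675: |R|=0.70943 <1
  x=-1.578: |R|=1.52301 >1
  x=-1.345: |R|=1.18136 >1
So |R|<1 on (-1.1852, 0).

z* = -1.1852.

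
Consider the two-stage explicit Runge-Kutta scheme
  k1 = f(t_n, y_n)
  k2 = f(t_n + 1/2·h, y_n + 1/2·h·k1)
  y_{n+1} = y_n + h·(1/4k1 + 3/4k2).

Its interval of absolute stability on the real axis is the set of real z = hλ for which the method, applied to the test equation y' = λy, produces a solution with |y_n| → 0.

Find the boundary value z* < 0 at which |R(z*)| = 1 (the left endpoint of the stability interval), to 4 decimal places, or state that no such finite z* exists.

Test eqn y'=λy, z=hλ:
  k1=λy_n ⇒ h·k1=z·y_n;  k2=λ(1+1/2z)y_n ⇒ h·k2=z(1+1/2z)y_n
  y_{n+1}/y_n = 1 + 1/4z + 3/4z(1+1/2z) = 1 + z + 3/8z²
  so R(z) = 1 + z + 3/8z².

Boundary: |R(x)|=1, x<0.
x=-0.93: |R|=0.3943
R=1: x+3/8x²=0 ⇒ x=−8/3=-2.6667; min R=1−1/(4·3/8)=0.3333>−1
Confirm numerically:
  x=-2.451: |R|=0.80178 <1
  x=-2.174: |R|=0.59835 <1
  x=-2.088: |R|=0.54690 <1
  x=-1.272: |R|=0.33474 <1
  x=-2.883: |R|=1.23388 >1
  x=-2.856: |R|=1.20278 >1
  x=-2.725: |R|=1.05961 >1
So |R|<1 on (-2.6667, 0).

left endpoint -2.6667.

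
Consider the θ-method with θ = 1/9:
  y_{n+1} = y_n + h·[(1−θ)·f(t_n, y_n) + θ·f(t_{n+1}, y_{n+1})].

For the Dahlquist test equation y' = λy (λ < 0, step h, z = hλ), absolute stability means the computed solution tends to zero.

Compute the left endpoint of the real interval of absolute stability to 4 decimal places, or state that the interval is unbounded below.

On y'=λy, z=hλ:
  y_{n+1} = y_n + z·[8/9·y_n + 1/9·y_{n+1}] ⇒ (1 − 1/9z)y_{n+1} = (1 + 8/9z)y_n
  ⇒ R(z) = (1 + 8/9z)/(1 − 1/9z).

Solve |R(x)|<1 on ℝ⁻.
x=-0.32: |R|=0.6910
R=−1: 1+8/9x = −1+1/9x ⇒ -7/9x=2 ⇒ x=2/(-7/9)=-2.5714
Confirm numerically:
  x=-2.398: |R|=0.89349 <1
  x=-1.520: |R|=0.30038 <1
  x=-1.097: |R|=0.02218 <1
  x=-2.952: |R|=1.22289 >1
  x=-2.743: |R|=1.10227 >1
Stable set (-2.5714, 0).

left endpoint -2.5714.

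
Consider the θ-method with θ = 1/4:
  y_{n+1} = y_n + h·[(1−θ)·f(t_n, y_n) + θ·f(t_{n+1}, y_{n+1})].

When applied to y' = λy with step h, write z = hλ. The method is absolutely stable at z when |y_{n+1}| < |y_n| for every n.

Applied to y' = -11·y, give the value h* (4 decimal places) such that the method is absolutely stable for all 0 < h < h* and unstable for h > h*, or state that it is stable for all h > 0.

(-4.0000,0); λ=-11 ⇒ h* = (4)/11 = 0.3636.

Test eqn y'=λy, z=hλ:
  y_{n+1} = y_n + z·[3/4·y_n + 1/4·y_{n+1}] ⇒ (1 − 1/4z)y_{n+1} = (1 + 3/4z)y_n
  ⇒ R(z) = (1 + 3/4z)/(1 − 1/4z).

Solve |R(x)|<1 on ℝ⁻.
x=-0.66: |R|=0.4335
R=−1: 1+3/4x = −1+1/4x ⇒ -1/2x=2 ⇒ x=2/(-1/2)=-4.0000
Confirm numerically:
  x=-3.863: |R|=0.96515 <1
  x=-2.861: |R|=0.66798 <1
  x=-2.684: |R|=0.60622 <1
  x=-2.072: |R|=0.36495 <1
  x=-4.436: |R|=1.10337 >1
  x=-4.183: |R|=1.04473 >1
Stable set (-4.0000, 0).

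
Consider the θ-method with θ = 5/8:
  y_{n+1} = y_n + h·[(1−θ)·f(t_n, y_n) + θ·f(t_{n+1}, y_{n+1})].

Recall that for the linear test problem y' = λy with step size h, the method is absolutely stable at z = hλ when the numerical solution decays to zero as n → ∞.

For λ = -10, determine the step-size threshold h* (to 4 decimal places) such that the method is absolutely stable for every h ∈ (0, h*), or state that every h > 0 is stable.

unbounded; (−∞, 0). Any h>0 works for λ=-10.

With y'=λy (z=hλ):
  y_{n+1} = y_n + z·[3/8·y_n + 5/8·y_{n+1}] ⇒ (1 − 5/8z)y_{n+1} = (1 + 3/8z)y_n
  so R(z) = (1 + 3/8z)/(1 − 5/8z).

Need |R(x)|<1, x<0.
x=-1.46: |R|=0.2366
x=-2: |R|=0.1111
x=-10: |R|=0.3793
x=-100: |R|=0.5748
θ=5/8≥1/2 ⇒ |1+3/8x|<|1−5/8x| ∀x<0 ⇒ unbounded interval.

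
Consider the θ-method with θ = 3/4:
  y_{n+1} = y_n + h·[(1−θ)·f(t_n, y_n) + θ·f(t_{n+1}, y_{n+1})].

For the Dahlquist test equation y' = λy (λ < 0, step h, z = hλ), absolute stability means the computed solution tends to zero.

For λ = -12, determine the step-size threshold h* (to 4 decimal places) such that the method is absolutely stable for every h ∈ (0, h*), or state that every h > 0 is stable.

interval (−∞, 0). Any h>0 works for λ=-12.

Set f=λy, z=hλ:
  y_{n+1} = y_n + z·[1/4·y_n + 3/4·y_{n+1}] ⇒ (1 − 3/4z)y_{n+1} = (1 + 1/4z)y_n
  R(z) = (1 + 1/4z)/(1 − 3/4z).

Boundary: |R(x)|=1, x<0.
x=-0.72: |R|=0.5325
x=-2: |R|=0.2000
x=-10: |R|=0.1765
x=-100: |R|=0.3158
θ=3/4≥1/2 ⇒ |1+1/4x|<|1−3/4x| ∀x<0 ⇒ stable on all of ℝ⁻.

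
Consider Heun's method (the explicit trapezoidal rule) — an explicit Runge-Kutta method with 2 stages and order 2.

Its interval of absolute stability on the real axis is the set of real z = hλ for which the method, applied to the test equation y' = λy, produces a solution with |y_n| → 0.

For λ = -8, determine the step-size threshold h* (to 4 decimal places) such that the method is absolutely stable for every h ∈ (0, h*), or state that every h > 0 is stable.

Set f=λy, z=hλ:
  order 2, 2-stage ⇒ R(z)=1+z+z^2/2
  (e.g. R(-0.31)=0.73805, |R|=0.73805)

Find x<0 with |R(x)|<1.
x=-0.31: |R|=0.7380
|R(-2.07)|=1.0724 |R(-0.95)|=0.5012
Bisect:
  x_lo=-2.8463 |R|=2.2044  x_hi=-0.1349 |R|=0.8742
  mid=-1.49058 |R|=0.62034 →hi
  mid=-2.16844 |R|=1.18262 →lo
  mid=-1.82951 |R|=0.84404 →hi
  mid=-1.99897 |R|=0.99897 →hi
  mid=-2.08371 |R|=1.08721 →lo
  mid=-2.04134 |R|=1.04219 →lo
  mid=-2.02016 |R|=1.02036 →lo
  mid=-2.00957 |R|=1.00961 →lo
  mid=-2.00427 |R|=1.00428 →lo
  ...
  [-2.00013,-1.99997] ⇒ x*=-2.0000
Stable set (-2.0000, 0).

(-2.0000,0); λ=-8 ⇒ h* = 0.2500.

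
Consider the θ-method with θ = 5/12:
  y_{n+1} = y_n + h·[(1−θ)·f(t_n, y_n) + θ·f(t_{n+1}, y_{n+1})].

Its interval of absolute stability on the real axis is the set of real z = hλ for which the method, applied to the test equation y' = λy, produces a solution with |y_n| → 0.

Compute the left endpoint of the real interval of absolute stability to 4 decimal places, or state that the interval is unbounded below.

With y'=λy (z=hλ):
  y_{n+1} = y_n + z·[7/12·y_n + 5/12·y_{n+1}] ⇒ (1 − 5/12z)y_{n+1} = (1 + 7/12z)y_n
  R(z) = (1 + 7/12z)/(1 − 5/12z).

Find x<0 with |R(x)|<1.
x=-0.45: |R|=0.6211
R=−1: 1+7/12x = −1+5/12x ⇒ -1/6x=2 ⇒ x=2/(-1/6)=-12.0000
Confirm numerically:
  x=-9.952: |R|=0.93368 <1
  x=-7.884: |R|=0.83991 <1
  x=-6.242: |R|=0.73349 <1
  x=-12.467: |R|=1.01256 >1
  x=-12.249: |R|=1.00680 >1
Interval (-12.0000, 0).

left endpoint -12.0000.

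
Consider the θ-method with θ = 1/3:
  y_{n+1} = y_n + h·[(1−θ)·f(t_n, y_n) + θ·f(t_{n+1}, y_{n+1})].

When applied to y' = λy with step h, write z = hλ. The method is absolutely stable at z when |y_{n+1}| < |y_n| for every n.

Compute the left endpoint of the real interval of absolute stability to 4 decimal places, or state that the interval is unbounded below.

With y'=λy (z=hλ):
  y_{n+1} = y_n + z·[2/3·y_n + 1/3·y_{n+1}] ⇒ (1 − 1/3z)y_{n+1} = (1 + 2/3z)y_n
  ⇒ R(z) = (1 + 2/3z)/(1 − 1/3z).

Find x<0 with |R(x)|<1.
x=-1.57: |R|=0.0306
R=−1: 1+2/3x = −1+1/3x ⇒ -1/3x=2 ⇒ x=2/(-1/3)=-6.0000
Confirm numerically:
  x=-5.319: |R|=0.91814 <1
  x=-5.149: |R|=0.89557 <1
  x=-3.110: |R|=0.52700 <1
  x=-2.575: |R|=0.38565 <1
  x=-6.588: |R|=1.06133 >1
  x=-6.582: |R|=1.06074 >1
  x=-6.061: |R|=1.00673 >1
So |R|<1 on (-6.0000, 0).

left endpoint -6.0000.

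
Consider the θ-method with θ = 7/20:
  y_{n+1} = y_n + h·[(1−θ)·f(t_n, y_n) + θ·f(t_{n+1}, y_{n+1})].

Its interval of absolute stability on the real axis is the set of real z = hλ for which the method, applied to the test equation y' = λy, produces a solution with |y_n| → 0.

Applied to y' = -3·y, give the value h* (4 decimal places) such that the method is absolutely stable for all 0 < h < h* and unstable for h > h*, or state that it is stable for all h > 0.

Test eqn y'=λy, z=hλ:
  y_{n+1} = y_n + z·[13/20·y_n + 7/20·y_{n+1}] ⇒ (1 − 7/20z)y_{n+1} = (1 + 13/20z)y_n
  ⇒ R(z) = (1 + 13/20z)/(1 − 7/20z).

Find x<0 with |R(x)|<1.
x=-0.89: |R|=0.3214
R=−1: 1+13/20x = −1+7/20x ⇒ -3/10x=2 ⇒ x=2/(-3/10)=-6.6667
Confirm numerically:
  x=-5.649: |R|=0.89745 <1
  x=-4.824: |R|=0.79438 <1
  x=-3.875: |R|=0.64456 <1
  x=-7.256: |R|=1.04995 >1
  x=-7.140: |R|=1.04058 >1
  x=-6.821: |R|=1.01367 >1
Stable set (-6.6667, 0).

(-6.6667,0); λ=-3 ⇒ h* = (20/3)/3 = 2.2222.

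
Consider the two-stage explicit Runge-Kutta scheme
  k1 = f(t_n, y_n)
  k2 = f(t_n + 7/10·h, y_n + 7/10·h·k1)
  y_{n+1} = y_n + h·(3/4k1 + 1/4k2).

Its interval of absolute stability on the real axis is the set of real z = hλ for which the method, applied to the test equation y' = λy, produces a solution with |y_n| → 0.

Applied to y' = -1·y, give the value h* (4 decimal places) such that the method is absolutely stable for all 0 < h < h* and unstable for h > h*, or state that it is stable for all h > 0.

(-5.7143,0); λ=-1 ⇒ h* = (40/7)/1 = 5.7143.

Test eqn y'=λy, z=hλ:
  k1=λy_n ⇒ h·k1=z·y_n;  k2=λ(1+7/10z)y_n ⇒ h·k2=z(1+7/10z)y_n
  y_{n+1}/y_n = 1 + 3/4z + 1/4z(1+7/10z) = 1 + z + 7/40z²
  R(z) = 1 + z + 7/40z².

Need |R(x)|<1, x<0.
x=-1.37: |R|=0.0415
R=1: x+7/40x²=0 ⇒ x=−40/7=-5.7143; min R=1−1/(4·7/40)=-0.4286>−1
Confirm numerically:
  x=-5.670: |R|=0.95606 <1
  x=-3.391: |R|=0.37870 <1
  x=-2.726: |R|=0.42556 <1
  x=-6.103: |R|=1.41516 >1
  x=-6.034: |R|=1.33760 >1
  x=-6.006: |R|=1.30661 >1
So |R|<1 on (-5.7143, 0).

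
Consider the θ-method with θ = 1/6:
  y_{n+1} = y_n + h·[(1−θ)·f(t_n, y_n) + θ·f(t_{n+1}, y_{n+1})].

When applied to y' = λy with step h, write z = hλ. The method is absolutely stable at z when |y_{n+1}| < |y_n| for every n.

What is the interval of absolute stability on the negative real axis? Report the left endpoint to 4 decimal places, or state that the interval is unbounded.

Test eqn y'=λy, z=hλ:
  y_{n+1} = y_n + z·[5/6·y_n + 1/6·y_{n+1}] ⇒ (1 − 1/6z)y_{n+1} = (1 + 5/6z)y_n
  ⇒ R(z) = (1 + 5/6z)/(1 − 1/6z).

Solve |R(x)|<1 on ℝ⁻.
x=-0.82: |R|=0.2786
R=−1: 1+5/6x = −1+1/6x ⇒ -2/3x=2 ⇒ x=2/(-2/3)=-3.0000
Confirm numerically:
  x=-2.537: |R|=0.78306 <1
  x=-1.779: |R|=0.37216 <1
  x=-1.701: |R|=0.32528 <1
  x=-3.522: |R|=1.21928 >1
  x=-3.495: |R|=1.20853 >1
Interval (-3.0000, 0).

z∈(-3.0000,0).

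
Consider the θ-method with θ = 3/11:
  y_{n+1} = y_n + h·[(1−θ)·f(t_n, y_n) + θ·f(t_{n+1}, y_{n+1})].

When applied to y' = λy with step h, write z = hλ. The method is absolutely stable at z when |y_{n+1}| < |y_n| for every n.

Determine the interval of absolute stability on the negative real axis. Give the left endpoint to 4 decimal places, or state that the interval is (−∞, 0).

Test eqn y'=λy, z=hλ:
  y_{n+1} = y_n + z·[8/11·y_n + 3/11·y_{n+1}] ⇒ (1 − 3/11z)y_{n+1} = (1 + 8/11z)y_n
  ⇒ R(z) = (1 + 8/11z)/(1 − 3/11z).

Need |R(x)|<1, x<0.
x=-0.31: |R|=0.7142
R=−1: 1+8/11x = −1+3/11x ⇒ -5/11x=2 ⇒ x=2/(-5/11)=-4.4000
Confirm numerically:
  x=-3.872: |R|=0.88327 <1
  x=-3.830: |R|=0.87328 <1
  x=-2.116: |R|=0.34171 <1
  x=-1.990: |R|=0.28992 <1
  x=-4.766: |R|=1.07234 >1
  x=-4.467: |R|=1.01373 >1
Stable set (-4.4000, 0).

z∈(-4.4000,0).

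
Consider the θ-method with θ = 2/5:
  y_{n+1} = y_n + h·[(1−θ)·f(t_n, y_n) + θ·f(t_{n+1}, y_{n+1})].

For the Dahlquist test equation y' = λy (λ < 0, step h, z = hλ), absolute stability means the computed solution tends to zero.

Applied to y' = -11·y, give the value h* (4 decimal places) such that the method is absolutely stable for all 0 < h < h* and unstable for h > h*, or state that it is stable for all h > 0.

On y'=λy, z=hλ:
  y_{n+1} = y_n + z·[3/5·y_n + 2/5·y_{n+1}] ⇒ (1 − 2/5z)y_{n+1} = (1 + 3/5z)y_n
  ⇒ R(z) = (1 + 3/5z)/(1 − 2/5z).

Need |R(x)|<1, x<0.
x=-0.8: |R|=0.3939
R=−1: 1+3/5x = −1+2/5x ⇒ -1/5x=2 ⇒ x=2/(-1/5)=-10.0000
Confirm numerically:
  x=-9.396: |R|=0.97461 <1
  x=-8.630: |R|=0.93845 <1
  x=-6.602: |R|=0.81334 <1
  x=-6.292: |R|=0.78913 <1
  x=-10.553: |R|=1.02118 >1
  x=-10.385: |R|=1.01494 >1
  x=-10.070: |R|=1.00278 >1
Interval (-10.0000, 0).

(-10.0000,0); λ=-11 ⇒ h* = (10)/11 = 0.9091.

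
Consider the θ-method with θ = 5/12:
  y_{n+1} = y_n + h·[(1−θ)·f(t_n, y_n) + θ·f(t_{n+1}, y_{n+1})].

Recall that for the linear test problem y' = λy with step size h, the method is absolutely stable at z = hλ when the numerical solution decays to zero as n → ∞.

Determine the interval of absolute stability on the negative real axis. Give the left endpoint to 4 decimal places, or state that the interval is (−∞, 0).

With y'=λy (z=hλ):
  y_{n+1} = y_n + z·[7/12·y_n + 5/12·y_{n+1}] ⇒ (1 − 5/12z)y_{n+1} = (1 + 7/12z)y_n
  so R(z) = (1 + 7/12z)/(1 − 5/12z).

Solve |R(x)|<1 on ℝ⁻.
x=-0.31: |R|=0.7255
R=−1: 1+7/12x = −1+5/12x ⇒ -1/6x=2 ⇒ x=2/(-1/6)=-12.0000
Confirm numerically:
  x=-11.873: |R|=0.99644 <1
  x=-11.393: |R|=0.98240 <1
  x=-5.956: |R|=0.71067 <1
  x=-12.576: |R|=1.01538 >1
  x=-12.326: |R|=1.00886 >1
  x=-12.057: |R|=1.00158 >1
So |R|<1 on (-12.0000, 0).

(-12.0000, 0).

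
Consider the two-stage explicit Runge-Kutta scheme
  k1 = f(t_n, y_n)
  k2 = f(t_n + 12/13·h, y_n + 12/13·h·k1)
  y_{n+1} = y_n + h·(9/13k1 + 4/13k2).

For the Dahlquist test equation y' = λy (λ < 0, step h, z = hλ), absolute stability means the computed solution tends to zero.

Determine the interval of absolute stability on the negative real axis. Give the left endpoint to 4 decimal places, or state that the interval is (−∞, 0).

(-3.5208, 0).

With y'=λy (z=hλ):
  k1=λy_n ⇒ h·k1=z·y_n;  k2=λ(1+12/13z)y_n ⇒ h·k2=z(1+12/13z)y_n
  y_{n+1}/y_n = 1 + 9/13z + 4/13z(1+12/13z) = 1 + z + 48/169z²
  R(z) = 1 + z + 48/169z².

Find x<0 with |R(x)|<1.
x=-0.53: |R|=0.5498
R=1: x+48/169x²=0 ⇒ x=−169/48=-3.5208; min R=1−1/(4·48/169)=0.1198>−1
Confirm numerically:
  x=-3.388: |R|=0.87218 <1
  x=-3.034: |R|=0.58048 <1
  x=-2.582: |R|=0.31151 <1
  x=-2.385: |R|=0.23059 <1
  x=-4.100: |R|=1.67444 >1
  x=-3.874: |R|=1.38859 >1
Stable set (-3.5208, 0).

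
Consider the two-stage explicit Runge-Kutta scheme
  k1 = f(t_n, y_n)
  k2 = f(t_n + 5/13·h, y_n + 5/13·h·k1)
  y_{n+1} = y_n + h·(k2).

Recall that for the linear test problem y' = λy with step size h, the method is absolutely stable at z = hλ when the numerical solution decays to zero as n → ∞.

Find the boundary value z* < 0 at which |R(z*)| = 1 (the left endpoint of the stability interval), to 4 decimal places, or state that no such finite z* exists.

left endpoint -2.6000.

With y'=λy (z=hλ):
  k1=λy_n ⇒ h·k1=z·y_n;  k2=λ(1+5/13z)y_n ⇒ h·k2=z(1+5/13z)y_n
  y_{n+1}/y_n = 1 + z(1+5/13z) = 1 + z + 5/13z²
  R(z) = 1 + z + 5/13z².

Solve |R(x)|<1 on ℝ⁻.
x=-1.07: |R|=0.3703
R=1: x+5/13x²=0 ⇒ x=−13/5=-2.6000; min R=1−1/(4·5/13)=0.3500>−1
Confirm numerically:
  x=-2.454: |R|=0.86220 <1
  x=-1.406: |R|=0.35432 <1
  x=-1.363: |R|=0.35153 <1
  x=-2.945: |R|=1.39078 >1
  x=-2.758: |R|=1.16760 >1
  x=-2.716: |R|=1.12118 >1
Interval (-2.6000, 0).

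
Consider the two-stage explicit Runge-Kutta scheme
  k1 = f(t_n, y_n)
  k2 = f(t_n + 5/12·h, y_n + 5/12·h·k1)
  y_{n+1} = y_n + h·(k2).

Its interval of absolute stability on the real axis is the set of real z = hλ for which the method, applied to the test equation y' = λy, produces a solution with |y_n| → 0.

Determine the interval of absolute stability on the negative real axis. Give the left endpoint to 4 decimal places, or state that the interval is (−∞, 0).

Test eqn y'=λy, z=hλ:
  k1=λy_n ⇒ h·k1=z·y_n;  k2=λ(1+5/12z)y_n ⇒ h·k2=z(1+5/12z)y_n
  y_{n+1}/y_n = 1 + z(1+5/12z) = 1 + z + 5/12z²
  so R(z) = 1 + z + 5/12z².

Solve |R(x)|<1 on ℝ⁻.
x=-1.64: |R|=0.4807
R=1: x+5/12x²=0 ⇒ x=−12/5=-2.4000; min R=1−1/(4·5/12)=0.4000>−1
Confirm numerically:
  x=-1.752: |R|=0.52696 <1
  x=-1.241: |R|=0.40070 <1
  x=-1.232: |R|=0.40043 <1
  x=-2.966: |R|=1.69948 >1
  x=-2.634: |R|=1.25681 >1
  x=-2.602: |R|=1.21900 >1
Stable set (-2.4000, 0).

(-2.4000, 0).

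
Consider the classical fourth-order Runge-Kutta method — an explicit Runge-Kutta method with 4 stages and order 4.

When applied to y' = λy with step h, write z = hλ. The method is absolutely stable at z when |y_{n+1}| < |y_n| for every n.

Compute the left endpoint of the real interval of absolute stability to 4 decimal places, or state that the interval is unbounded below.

Test eqn y'=λy, z=hλ:
  order 4, 4-stage ⇒ R(z)=1+z+z^2/2+z^3/6+z^4/24
  (e.g. R(-0.81)=0.44741, |R|=0.44741)

Need |R(x)|<1, x<0.
x=-0.81: |R|=0.4474
|R(-3.1)|=1.5878 |R(-2.59)|=0.7433 |R(-1.21)|=0.3161
Bisect:
  x_lo=-3.1915 |R|=1.8063  x_hi=-0.2957 |R|=0.7440
  mid=-1.74361 |R|=0.27811 →hi
  mid=-2.46758 |R|=0.61754 →hi
  mid=-2.82956 |R|=1.06882 →lo
  mid=-2.64857 |R|=0.81268 →hi
  mid=-2.73906 |R|=0.93251 →hi
  mid=-2.78431 |R|=0.99852 →hi
  mid=-2.80694 |R|=1.03312 →lo
  mid=-2.79562 |R|=1.01569 →lo
  ...
  [-2.78537,-2.78520] ⇒ x*=-2.7853
Stable set (-2.7853, 0).

left endpoint -2.7853.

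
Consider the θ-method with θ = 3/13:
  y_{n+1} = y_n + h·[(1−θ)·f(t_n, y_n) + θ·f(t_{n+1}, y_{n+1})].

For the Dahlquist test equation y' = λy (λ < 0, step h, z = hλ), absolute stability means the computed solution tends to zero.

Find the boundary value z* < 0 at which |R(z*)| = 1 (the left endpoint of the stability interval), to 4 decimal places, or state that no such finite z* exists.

With y'=λy (z=hλ):
  y_{n+1} = y_n + z·[10/13·y_n + 3/13·y_{n+1}] ⇒ (1 − 3/13z)y_{n+1} = (1 + 10/13z)y_n
  so R(z) = (1 + 10/13z)/(1 − 3/13z).

Boundary: |R(x)|=1, x<0.
x=-0.84: |R|=0.2964
R=−1: 1+10/13x = −1+3/13x ⇒ -7/13x=2 ⇒ x=2/(-7/13)=-3.7143
Confirm numerically:
  x=-3.269: |R|=0.86333 <1
  x=-2.876: |R|=0.72869 <1
  x=-2.522: |R|=0.59418 <1
  x=-2.007: |R|=0.37169 <1
  x=-4.199: |R|=1.13255 >1
  x=-3.815: |R|=1.02884 >1
Interval (-3.7143, 0).

z* = -3.7143.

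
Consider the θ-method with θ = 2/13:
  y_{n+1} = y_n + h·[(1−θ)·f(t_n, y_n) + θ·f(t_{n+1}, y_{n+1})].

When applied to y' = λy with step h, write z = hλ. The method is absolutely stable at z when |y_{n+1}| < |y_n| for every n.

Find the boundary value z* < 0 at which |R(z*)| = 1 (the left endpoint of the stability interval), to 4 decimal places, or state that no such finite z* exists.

z* = -2.8889.

On y'=λy, z=hλ:
  y_{n+1} = y_n + z·[11/13·y_n + 2/13·y_{n+1}] ⇒ (1 − 2/13z)y_{n+1} = (1 + 11/13z)y_n
  R(z) = (1 + 11/13z)/(1 − 2/13z).

Solve |R(x)|<1 on ℝ⁻.
x=-1.05: |R|=0.0960
R=−1: 1+11/13x = −1+2/13x ⇒ -9/13x=2 ⇒ x=2/(-9/13)=-2.8889
Confirm numerically:
  x=-2.863: |R|=0.98756 <1
  x=-2.376: |R|=0.73997 <1
  x=-1.595: |R|=0.28073 <1
  x=-3.258: |R|=1.17022 >1
  x=-3.186: |R|=1.13803 >1
Stable set (-2.8889, 0).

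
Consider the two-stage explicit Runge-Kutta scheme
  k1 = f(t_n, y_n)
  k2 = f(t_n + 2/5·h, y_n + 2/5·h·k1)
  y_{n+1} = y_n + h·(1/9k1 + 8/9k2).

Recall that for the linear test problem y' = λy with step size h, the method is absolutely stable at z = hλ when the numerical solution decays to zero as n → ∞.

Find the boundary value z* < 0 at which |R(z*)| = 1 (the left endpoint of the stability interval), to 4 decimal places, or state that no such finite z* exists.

left endpoint -2.8125.

On y'=λy, z=hλ:
  k1=λy_n ⇒ h·k1=z·y_n;  k2=λ(1+2/5z)y_n ⇒ h·k2=z(1+2/5z)y_n
  y_{n+1}/y_n = 1 + 1/9z + 8/9z(1+2/5z) = 1 + z + 16/45z²
  Hence R(z) = 1 + z + 16/45z².

Boundary: |R(x)|=1, x<0.
x=-1.12: |R|=0.3260
R=1: x+16/45x²=0 ⇒ x=−45/16=-2.8125; min R=1−1/(4·16/45)=0.2969>−1
Confirm numerically:
  x=-2.299: |R|=0.58025 <1
  x=-2.152: |R|=0.49461 <1
  x=-1.723: |R|=0.33255 <1
  x=-1.159: |R|=0.31861 <1
  x=-3.101: |R|=1.31809 >1
  x=-2.934: |R|=1.12675 >1
So |R|<1 on (-2.8125, 0).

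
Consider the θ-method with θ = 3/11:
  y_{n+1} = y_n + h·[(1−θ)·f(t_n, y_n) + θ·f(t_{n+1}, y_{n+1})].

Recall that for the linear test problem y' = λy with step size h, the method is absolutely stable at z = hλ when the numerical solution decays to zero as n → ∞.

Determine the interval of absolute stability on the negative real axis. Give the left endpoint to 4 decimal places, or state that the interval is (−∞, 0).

Test eqn y'=λy, z=hλ:
  y_{n+1} = y_n + z·[8/11·y_n + 3/11·y_{n+1}] ⇒ (1 − 3/11z)y_{n+1} = (1 + 8/11z)y_n
  so R(z) = (1 + 8/11z)/(1 − 3/11z).

Boundary: |R(x)|=1, x<0.
x=-0.74: |R|=0.3843
R=−1: 1+8/11x = −1+3/11x ⇒ -5/11x=2 ⇒ x=2/(-5/11)=-4.4000
Confirm numerically:
  x=-3.176: |R|=0.70187 <1
  x=-2.777: |R|=0.58021 <1
  x=-1.895: |R|=0.24933 <1
  x=-1.872: |R|=0.23929 <1
  x=-4.809: |R|=1.08043 >1
  x=-4.643: |R|=1.04874 >1
So |R|<1 on (-4.4000, 0).

(-4.4000, 0).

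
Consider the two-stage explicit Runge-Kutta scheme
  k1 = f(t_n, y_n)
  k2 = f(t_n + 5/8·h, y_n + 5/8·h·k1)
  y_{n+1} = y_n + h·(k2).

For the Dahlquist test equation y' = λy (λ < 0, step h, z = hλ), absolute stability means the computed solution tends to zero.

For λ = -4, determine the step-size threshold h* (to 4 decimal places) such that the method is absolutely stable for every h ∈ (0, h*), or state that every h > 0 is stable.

(-1.6000,0); λ=-4 ⇒ h* = (8/5)/4 = 0.4000.

Test eqn y'=λy, z=hλ:
  k1=λy_n ⇒ h·k1=z·y_n;  k2=λ(1+5/8z)y_n ⇒ h·k2=z(1+5/8z)y_n
  y_{n+1}/y_n = 1 + z(1+5/8z) = 1 + z + 5/8z²
  so R(z) = 1 + z + 5/8z².

Solve |R(x)|<1 on ℝ⁻.
x=-1.19: |R|=0.6951
R=1: x+5/8x²=0 ⇒ x=−8/5=-1.6000; min R=1−1/(4·5/8)=0.6000>−1
Confirm numerically:
  x=-1.179: |R|=0.68978 <1
  x=-0.724: |R|=0.60361 <1
  x=-0.700: |R|=0.60625 <1
  x=-2.122: |R|=1.69230 >1
  x=-1.876: |R|=1.32361 >1
  x=-1.857: |R|=1.29828 >1
Stable set (-1.6000, 0).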